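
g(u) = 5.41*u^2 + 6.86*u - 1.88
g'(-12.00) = -122.98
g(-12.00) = 694.84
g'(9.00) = 104.24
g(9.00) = 498.07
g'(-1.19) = -6.02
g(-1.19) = -2.38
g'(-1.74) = -11.97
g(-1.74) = 2.56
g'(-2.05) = -15.32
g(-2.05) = 6.79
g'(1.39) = 21.90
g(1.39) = 18.11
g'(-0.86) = -2.45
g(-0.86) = -3.78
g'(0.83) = 15.84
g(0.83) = 7.54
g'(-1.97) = -14.46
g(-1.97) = 5.60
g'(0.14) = 8.37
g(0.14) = -0.81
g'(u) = 10.82*u + 6.86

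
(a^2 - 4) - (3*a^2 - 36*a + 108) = -2*a^2 + 36*a - 112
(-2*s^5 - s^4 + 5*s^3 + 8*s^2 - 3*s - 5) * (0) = 0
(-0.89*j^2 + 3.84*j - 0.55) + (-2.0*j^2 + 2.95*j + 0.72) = -2.89*j^2 + 6.79*j + 0.17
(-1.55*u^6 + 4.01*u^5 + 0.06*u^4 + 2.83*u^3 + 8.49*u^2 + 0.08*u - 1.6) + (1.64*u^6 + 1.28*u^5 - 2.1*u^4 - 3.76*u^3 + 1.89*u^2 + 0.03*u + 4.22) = 0.0899999999999999*u^6 + 5.29*u^5 - 2.04*u^4 - 0.93*u^3 + 10.38*u^2 + 0.11*u + 2.62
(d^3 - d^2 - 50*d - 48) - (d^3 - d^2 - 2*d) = -48*d - 48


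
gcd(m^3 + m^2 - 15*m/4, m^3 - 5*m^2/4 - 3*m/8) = m^2 - 3*m/2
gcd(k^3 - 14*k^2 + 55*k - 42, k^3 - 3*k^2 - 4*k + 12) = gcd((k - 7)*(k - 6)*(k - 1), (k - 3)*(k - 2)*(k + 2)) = 1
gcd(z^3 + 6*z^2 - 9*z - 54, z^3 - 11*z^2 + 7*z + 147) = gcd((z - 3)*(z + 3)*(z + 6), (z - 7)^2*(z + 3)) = z + 3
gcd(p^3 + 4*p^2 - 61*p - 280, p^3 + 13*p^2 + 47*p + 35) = p^2 + 12*p + 35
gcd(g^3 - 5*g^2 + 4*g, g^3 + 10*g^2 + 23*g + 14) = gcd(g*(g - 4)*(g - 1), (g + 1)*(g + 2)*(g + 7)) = 1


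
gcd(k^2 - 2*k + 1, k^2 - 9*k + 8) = k - 1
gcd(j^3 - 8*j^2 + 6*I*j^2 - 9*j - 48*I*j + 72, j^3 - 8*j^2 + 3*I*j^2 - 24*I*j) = j^2 + j*(-8 + 3*I) - 24*I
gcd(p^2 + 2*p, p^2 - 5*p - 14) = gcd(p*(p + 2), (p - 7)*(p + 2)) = p + 2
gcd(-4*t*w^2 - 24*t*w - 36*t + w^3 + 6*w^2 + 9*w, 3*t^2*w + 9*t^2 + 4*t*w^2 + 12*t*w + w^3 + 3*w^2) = w + 3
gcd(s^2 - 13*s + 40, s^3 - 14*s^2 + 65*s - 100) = s - 5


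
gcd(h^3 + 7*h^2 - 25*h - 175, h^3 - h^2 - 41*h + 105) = h^2 + 2*h - 35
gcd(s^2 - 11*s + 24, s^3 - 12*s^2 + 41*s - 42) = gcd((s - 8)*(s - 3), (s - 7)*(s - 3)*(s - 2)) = s - 3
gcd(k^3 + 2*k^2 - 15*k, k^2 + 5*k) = k^2 + 5*k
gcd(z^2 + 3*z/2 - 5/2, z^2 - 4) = 1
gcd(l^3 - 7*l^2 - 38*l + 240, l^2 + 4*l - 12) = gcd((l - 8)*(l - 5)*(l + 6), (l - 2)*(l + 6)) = l + 6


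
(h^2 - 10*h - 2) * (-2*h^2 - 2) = -2*h^4 + 20*h^3 + 2*h^2 + 20*h + 4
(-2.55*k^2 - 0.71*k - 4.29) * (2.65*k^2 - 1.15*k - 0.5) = -6.7575*k^4 + 1.051*k^3 - 9.277*k^2 + 5.2885*k + 2.145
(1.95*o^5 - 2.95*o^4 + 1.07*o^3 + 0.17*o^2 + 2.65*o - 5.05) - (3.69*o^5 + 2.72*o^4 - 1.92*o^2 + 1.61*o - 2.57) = -1.74*o^5 - 5.67*o^4 + 1.07*o^3 + 2.09*o^2 + 1.04*o - 2.48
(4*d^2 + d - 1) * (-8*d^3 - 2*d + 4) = -32*d^5 - 8*d^4 + 14*d^2 + 6*d - 4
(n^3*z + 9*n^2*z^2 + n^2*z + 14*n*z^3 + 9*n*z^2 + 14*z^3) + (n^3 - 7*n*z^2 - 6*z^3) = n^3*z + n^3 + 9*n^2*z^2 + n^2*z + 14*n*z^3 + 2*n*z^2 + 8*z^3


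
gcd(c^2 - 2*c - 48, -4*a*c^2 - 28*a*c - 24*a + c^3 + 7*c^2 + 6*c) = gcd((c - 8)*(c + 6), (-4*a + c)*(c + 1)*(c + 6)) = c + 6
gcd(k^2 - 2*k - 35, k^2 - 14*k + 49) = k - 7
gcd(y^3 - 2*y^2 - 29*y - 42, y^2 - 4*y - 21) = y^2 - 4*y - 21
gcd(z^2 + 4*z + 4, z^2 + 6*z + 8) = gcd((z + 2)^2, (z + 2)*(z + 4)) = z + 2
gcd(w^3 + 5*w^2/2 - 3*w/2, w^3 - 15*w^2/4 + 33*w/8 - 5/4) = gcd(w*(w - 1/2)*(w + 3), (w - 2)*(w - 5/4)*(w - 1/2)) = w - 1/2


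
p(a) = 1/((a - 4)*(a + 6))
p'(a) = -1/((a - 4)*(a + 6)^2) - 1/((a - 4)^2*(a + 6)) = 2*(-a - 1)/(a^4 + 4*a^3 - 44*a^2 - 96*a + 576)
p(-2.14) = -0.04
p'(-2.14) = 0.00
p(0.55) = -0.04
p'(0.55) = -0.01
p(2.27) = -0.07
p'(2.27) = -0.03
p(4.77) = 0.12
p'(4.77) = -0.17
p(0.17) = -0.04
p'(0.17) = -0.00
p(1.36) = -0.05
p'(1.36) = -0.01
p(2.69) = -0.09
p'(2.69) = -0.06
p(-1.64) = -0.04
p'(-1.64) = 0.00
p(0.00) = -0.04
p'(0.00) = 0.00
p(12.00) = 0.01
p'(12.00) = 0.00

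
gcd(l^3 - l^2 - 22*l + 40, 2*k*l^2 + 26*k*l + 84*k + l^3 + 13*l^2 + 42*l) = 1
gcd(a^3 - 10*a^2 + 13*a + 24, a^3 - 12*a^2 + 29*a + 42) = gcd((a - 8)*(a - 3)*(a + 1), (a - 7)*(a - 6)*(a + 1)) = a + 1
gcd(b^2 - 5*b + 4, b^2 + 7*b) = 1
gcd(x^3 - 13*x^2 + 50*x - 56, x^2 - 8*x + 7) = x - 7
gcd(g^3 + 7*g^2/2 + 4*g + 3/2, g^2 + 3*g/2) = g + 3/2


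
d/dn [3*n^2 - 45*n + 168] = 6*n - 45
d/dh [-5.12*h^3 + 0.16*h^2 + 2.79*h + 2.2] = -15.36*h^2 + 0.32*h + 2.79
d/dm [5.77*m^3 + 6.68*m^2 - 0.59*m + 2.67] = 17.31*m^2 + 13.36*m - 0.59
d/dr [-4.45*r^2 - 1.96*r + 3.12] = -8.9*r - 1.96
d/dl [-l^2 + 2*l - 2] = 2 - 2*l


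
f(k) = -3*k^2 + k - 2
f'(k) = 1 - 6*k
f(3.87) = -43.06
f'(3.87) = -22.22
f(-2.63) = -25.38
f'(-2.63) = 16.78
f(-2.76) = -27.61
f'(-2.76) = 17.56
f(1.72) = -9.16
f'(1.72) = -9.32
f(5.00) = -72.00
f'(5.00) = -29.00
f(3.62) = -37.69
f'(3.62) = -20.72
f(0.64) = -2.59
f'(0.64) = -2.84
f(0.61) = -2.51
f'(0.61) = -2.66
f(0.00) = -2.00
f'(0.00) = 1.00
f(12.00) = -422.00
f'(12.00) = -71.00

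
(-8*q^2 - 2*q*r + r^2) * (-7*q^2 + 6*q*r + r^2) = 56*q^4 - 34*q^3*r - 27*q^2*r^2 + 4*q*r^3 + r^4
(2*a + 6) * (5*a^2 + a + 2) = 10*a^3 + 32*a^2 + 10*a + 12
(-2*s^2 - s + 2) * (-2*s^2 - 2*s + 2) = 4*s^4 + 6*s^3 - 6*s^2 - 6*s + 4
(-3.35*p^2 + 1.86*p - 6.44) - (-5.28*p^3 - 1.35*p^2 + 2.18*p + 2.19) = 5.28*p^3 - 2.0*p^2 - 0.32*p - 8.63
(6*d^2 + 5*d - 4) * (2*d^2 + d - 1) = 12*d^4 + 16*d^3 - 9*d^2 - 9*d + 4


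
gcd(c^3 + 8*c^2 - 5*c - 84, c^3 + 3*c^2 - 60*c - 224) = c^2 + 11*c + 28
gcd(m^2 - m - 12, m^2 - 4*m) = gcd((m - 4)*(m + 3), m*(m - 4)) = m - 4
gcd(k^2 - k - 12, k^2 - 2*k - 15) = k + 3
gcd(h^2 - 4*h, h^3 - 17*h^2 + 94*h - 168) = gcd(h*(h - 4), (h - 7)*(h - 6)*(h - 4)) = h - 4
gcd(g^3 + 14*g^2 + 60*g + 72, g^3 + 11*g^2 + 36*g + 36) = g^2 + 8*g + 12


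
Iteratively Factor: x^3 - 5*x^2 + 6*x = (x - 2)*(x^2 - 3*x) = (x - 3)*(x - 2)*(x)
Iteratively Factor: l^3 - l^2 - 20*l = (l)*(l^2 - l - 20) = l*(l + 4)*(l - 5)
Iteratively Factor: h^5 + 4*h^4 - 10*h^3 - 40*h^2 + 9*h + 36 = (h + 4)*(h^4 - 10*h^2 + 9) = (h + 3)*(h + 4)*(h^3 - 3*h^2 - h + 3) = (h - 1)*(h + 3)*(h + 4)*(h^2 - 2*h - 3) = (h - 3)*(h - 1)*(h + 3)*(h + 4)*(h + 1)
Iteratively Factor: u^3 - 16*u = (u + 4)*(u^2 - 4*u) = (u - 4)*(u + 4)*(u)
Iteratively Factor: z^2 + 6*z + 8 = (z + 2)*(z + 4)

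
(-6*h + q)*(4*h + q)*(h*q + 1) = -24*h^3*q - 2*h^2*q^2 - 24*h^2 + h*q^3 - 2*h*q + q^2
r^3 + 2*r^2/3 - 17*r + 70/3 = (r - 7/3)*(r - 2)*(r + 5)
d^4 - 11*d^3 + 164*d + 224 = (d - 8)*(d - 7)*(d + 2)^2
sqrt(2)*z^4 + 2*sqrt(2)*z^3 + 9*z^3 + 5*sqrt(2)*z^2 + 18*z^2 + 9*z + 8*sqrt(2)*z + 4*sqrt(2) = (z + 1)^2*(z + 4*sqrt(2))*(sqrt(2)*z + 1)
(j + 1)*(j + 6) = j^2 + 7*j + 6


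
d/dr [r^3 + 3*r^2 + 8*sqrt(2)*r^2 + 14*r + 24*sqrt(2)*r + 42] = 3*r^2 + 6*r + 16*sqrt(2)*r + 14 + 24*sqrt(2)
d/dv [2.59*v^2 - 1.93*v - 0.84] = 5.18*v - 1.93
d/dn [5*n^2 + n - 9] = 10*n + 1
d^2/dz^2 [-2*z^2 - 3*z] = -4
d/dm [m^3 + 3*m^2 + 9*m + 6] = 3*m^2 + 6*m + 9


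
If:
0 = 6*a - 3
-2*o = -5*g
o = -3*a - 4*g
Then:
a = 1/2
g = -3/13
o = -15/26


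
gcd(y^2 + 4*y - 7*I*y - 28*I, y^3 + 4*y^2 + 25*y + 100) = y + 4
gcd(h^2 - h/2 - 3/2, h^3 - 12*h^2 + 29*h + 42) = h + 1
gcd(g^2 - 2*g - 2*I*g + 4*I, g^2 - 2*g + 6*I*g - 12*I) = g - 2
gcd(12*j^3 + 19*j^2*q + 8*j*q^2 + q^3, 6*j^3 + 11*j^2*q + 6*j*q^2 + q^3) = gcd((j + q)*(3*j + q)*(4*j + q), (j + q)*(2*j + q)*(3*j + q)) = 3*j^2 + 4*j*q + q^2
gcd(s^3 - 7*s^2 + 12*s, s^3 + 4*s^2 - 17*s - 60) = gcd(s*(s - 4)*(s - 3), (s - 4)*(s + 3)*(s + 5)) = s - 4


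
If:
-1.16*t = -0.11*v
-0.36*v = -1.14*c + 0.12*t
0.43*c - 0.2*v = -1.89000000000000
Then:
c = 10.28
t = 2.99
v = 31.54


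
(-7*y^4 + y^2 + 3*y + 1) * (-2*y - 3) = 14*y^5 + 21*y^4 - 2*y^3 - 9*y^2 - 11*y - 3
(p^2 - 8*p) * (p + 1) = p^3 - 7*p^2 - 8*p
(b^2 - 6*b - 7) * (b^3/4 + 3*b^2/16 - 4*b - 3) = b^5/4 - 21*b^4/16 - 55*b^3/8 + 315*b^2/16 + 46*b + 21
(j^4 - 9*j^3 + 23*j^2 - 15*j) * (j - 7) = j^5 - 16*j^4 + 86*j^3 - 176*j^2 + 105*j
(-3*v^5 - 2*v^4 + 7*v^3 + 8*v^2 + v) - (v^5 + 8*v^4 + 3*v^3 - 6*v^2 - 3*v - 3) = -4*v^5 - 10*v^4 + 4*v^3 + 14*v^2 + 4*v + 3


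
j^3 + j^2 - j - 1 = (j - 1)*(j + 1)^2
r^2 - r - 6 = (r - 3)*(r + 2)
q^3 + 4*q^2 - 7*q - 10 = (q - 2)*(q + 1)*(q + 5)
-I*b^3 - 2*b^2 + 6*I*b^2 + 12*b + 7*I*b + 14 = (b - 7)*(b - 2*I)*(-I*b - I)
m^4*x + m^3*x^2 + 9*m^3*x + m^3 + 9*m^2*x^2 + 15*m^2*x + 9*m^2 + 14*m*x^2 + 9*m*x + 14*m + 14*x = (m + 2)*(m + 7)*(m + x)*(m*x + 1)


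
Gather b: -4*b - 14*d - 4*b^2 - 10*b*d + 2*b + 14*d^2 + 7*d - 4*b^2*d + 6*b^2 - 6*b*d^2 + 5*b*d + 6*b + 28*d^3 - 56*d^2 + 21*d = b^2*(2 - 4*d) + b*(-6*d^2 - 5*d + 4) + 28*d^3 - 42*d^2 + 14*d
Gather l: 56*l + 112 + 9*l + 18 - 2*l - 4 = 63*l + 126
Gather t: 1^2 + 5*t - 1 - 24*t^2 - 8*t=-24*t^2 - 3*t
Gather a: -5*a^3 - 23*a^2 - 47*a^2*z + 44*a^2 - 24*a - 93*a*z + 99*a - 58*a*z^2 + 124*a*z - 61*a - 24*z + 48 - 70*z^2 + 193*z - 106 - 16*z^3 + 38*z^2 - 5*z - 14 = -5*a^3 + a^2*(21 - 47*z) + a*(-58*z^2 + 31*z + 14) - 16*z^3 - 32*z^2 + 164*z - 72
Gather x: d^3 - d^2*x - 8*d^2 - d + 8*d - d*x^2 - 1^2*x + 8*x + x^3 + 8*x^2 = d^3 - 8*d^2 + 7*d + x^3 + x^2*(8 - d) + x*(7 - d^2)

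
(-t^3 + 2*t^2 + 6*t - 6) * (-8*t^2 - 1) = 8*t^5 - 16*t^4 - 47*t^3 + 46*t^2 - 6*t + 6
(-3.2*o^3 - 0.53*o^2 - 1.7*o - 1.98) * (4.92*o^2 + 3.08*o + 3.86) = -15.744*o^5 - 12.4636*o^4 - 22.3484*o^3 - 17.0234*o^2 - 12.6604*o - 7.6428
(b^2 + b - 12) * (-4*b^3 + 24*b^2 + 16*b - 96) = -4*b^5 + 20*b^4 + 88*b^3 - 368*b^2 - 288*b + 1152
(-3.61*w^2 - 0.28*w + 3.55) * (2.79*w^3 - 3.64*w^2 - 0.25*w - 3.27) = -10.0719*w^5 + 12.3592*w^4 + 11.8262*w^3 - 1.0473*w^2 + 0.0281000000000001*w - 11.6085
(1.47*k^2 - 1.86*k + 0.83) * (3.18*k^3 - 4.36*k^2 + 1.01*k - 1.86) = 4.6746*k^5 - 12.324*k^4 + 12.2337*k^3 - 8.2316*k^2 + 4.2979*k - 1.5438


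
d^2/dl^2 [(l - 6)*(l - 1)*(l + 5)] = 6*l - 4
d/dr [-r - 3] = -1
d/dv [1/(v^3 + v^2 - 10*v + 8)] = (-3*v^2 - 2*v + 10)/(v^3 + v^2 - 10*v + 8)^2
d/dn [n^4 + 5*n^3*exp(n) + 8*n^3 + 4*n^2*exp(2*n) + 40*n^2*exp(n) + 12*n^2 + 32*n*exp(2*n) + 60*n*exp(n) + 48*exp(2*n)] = 5*n^3*exp(n) + 4*n^3 + 8*n^2*exp(2*n) + 55*n^2*exp(n) + 24*n^2 + 72*n*exp(2*n) + 140*n*exp(n) + 24*n + 128*exp(2*n) + 60*exp(n)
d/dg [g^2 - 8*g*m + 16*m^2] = 2*g - 8*m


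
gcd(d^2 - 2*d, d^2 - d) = d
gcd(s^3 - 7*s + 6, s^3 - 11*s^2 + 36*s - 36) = s - 2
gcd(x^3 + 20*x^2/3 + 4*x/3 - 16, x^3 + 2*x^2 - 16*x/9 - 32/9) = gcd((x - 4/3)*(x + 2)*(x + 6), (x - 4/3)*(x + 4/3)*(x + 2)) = x^2 + 2*x/3 - 8/3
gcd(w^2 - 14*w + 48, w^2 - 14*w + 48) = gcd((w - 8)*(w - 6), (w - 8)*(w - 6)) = w^2 - 14*w + 48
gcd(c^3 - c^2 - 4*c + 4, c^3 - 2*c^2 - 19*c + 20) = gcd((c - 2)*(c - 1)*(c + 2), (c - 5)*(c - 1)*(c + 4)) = c - 1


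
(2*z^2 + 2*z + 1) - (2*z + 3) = 2*z^2 - 2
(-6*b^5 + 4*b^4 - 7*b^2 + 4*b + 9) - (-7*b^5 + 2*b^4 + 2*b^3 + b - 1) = b^5 + 2*b^4 - 2*b^3 - 7*b^2 + 3*b + 10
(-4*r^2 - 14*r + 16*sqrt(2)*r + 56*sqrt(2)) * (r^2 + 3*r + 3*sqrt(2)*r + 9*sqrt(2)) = -4*r^4 - 26*r^3 + 4*sqrt(2)*r^3 + 26*sqrt(2)*r^2 + 54*r^2 + 42*sqrt(2)*r + 624*r + 1008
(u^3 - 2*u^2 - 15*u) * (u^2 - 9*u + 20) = u^5 - 11*u^4 + 23*u^3 + 95*u^2 - 300*u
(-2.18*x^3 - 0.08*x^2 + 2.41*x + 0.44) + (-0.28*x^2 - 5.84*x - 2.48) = -2.18*x^3 - 0.36*x^2 - 3.43*x - 2.04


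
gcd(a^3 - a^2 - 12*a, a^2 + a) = a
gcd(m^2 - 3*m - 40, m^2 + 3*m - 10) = m + 5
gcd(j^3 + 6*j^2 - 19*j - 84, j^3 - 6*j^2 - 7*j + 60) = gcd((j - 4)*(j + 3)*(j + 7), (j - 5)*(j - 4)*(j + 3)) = j^2 - j - 12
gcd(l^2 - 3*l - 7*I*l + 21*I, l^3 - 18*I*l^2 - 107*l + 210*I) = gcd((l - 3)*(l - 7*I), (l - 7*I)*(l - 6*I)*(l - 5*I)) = l - 7*I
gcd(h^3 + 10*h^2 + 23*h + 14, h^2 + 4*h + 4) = h + 2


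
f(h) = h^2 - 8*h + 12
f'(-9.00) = -26.00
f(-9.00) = 165.00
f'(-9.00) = -26.00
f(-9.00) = 165.00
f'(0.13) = -7.74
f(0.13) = 10.98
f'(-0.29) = -8.58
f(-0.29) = 14.40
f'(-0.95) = -9.90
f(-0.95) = 20.50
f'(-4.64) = -17.28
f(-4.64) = 70.65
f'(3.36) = -1.28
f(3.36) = -3.59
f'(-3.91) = -15.82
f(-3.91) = 58.57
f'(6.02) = 4.04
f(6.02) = 0.08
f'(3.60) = -0.80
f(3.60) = -3.84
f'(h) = 2*h - 8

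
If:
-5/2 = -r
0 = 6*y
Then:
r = 5/2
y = 0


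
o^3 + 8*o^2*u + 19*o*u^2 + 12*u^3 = (o + u)*(o + 3*u)*(o + 4*u)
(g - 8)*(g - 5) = g^2 - 13*g + 40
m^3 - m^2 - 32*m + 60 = (m - 5)*(m - 2)*(m + 6)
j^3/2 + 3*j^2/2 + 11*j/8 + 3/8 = (j/2 + 1/2)*(j + 1/2)*(j + 3/2)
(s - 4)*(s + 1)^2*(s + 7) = s^4 + 5*s^3 - 21*s^2 - 53*s - 28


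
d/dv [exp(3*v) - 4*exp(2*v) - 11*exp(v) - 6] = (3*exp(2*v) - 8*exp(v) - 11)*exp(v)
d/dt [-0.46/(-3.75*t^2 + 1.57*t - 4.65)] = (0.7222 - 3.45*t)/(3.75*t^2 - 1.57*t + 4.65)^2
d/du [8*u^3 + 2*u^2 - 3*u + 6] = 24*u^2 + 4*u - 3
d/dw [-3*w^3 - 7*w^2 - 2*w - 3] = -9*w^2 - 14*w - 2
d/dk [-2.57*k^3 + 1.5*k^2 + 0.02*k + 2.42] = -7.71*k^2 + 3.0*k + 0.02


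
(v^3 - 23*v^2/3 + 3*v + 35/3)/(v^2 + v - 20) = (v^3 - 23*v^2/3 + 3*v + 35/3)/(v^2 + v - 20)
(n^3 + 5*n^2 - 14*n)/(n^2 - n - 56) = n*(n - 2)/(n - 8)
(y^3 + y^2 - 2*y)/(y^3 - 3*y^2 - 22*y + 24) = y*(y + 2)/(y^2 - 2*y - 24)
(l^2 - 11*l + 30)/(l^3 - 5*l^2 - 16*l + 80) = (l - 6)/(l^2 - 16)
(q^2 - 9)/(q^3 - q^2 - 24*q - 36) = (q - 3)/(q^2 - 4*q - 12)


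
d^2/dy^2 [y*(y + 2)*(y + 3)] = 6*y + 10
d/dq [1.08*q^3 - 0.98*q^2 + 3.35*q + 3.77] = 3.24*q^2 - 1.96*q + 3.35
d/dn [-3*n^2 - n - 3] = -6*n - 1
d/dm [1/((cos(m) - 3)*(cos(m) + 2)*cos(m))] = (3*sin(m) - 6*sin(m)/cos(m)^2 - 2*tan(m))/((cos(m) - 3)^2*(cos(m) + 2)^2)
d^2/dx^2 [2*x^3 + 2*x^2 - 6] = 12*x + 4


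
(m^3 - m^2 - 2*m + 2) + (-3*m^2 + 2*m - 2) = m^3 - 4*m^2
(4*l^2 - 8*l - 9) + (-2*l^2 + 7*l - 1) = 2*l^2 - l - 10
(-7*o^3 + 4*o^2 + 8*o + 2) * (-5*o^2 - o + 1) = 35*o^5 - 13*o^4 - 51*o^3 - 14*o^2 + 6*o + 2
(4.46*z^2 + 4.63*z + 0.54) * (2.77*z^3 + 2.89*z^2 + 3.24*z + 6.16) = 12.3542*z^5 + 25.7145*z^4 + 29.3269*z^3 + 44.0354*z^2 + 30.2704*z + 3.3264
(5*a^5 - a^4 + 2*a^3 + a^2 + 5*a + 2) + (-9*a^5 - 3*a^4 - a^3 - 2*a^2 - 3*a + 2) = -4*a^5 - 4*a^4 + a^3 - a^2 + 2*a + 4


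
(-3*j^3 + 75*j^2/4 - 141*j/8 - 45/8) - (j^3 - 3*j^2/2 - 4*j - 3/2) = -4*j^3 + 81*j^2/4 - 109*j/8 - 33/8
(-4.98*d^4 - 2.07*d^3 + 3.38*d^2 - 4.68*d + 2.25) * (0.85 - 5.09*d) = 25.3482*d^5 + 6.3033*d^4 - 18.9637*d^3 + 26.6942*d^2 - 15.4305*d + 1.9125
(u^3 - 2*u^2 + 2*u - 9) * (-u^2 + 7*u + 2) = -u^5 + 9*u^4 - 14*u^3 + 19*u^2 - 59*u - 18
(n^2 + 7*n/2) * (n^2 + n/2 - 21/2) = n^4 + 4*n^3 - 35*n^2/4 - 147*n/4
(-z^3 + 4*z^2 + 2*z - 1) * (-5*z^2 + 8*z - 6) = 5*z^5 - 28*z^4 + 28*z^3 - 3*z^2 - 20*z + 6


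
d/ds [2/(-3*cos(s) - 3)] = -2*sin(s)/(3*(cos(s) + 1)^2)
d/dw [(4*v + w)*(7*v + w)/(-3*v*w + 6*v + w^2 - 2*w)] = ((4*v + w)*(7*v + w)*(3*v - 2*w + 2) - (11*v + 2*w)*(3*v*w - 6*v - w^2 + 2*w))/(3*v*w - 6*v - w^2 + 2*w)^2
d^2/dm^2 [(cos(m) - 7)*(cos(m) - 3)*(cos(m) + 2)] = -7*cos(m)/4 + 16*cos(2*m) - 9*cos(3*m)/4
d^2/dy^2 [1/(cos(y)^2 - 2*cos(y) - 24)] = (8*sin(y)^4 - 204*sin(y)^2 - 81*cos(y) - 3*cos(3*y) + 84)/(2*(sin(y)^2 + 2*cos(y) + 23)^3)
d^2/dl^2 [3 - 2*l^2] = -4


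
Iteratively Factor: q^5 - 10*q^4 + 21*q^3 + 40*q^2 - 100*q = (q - 2)*(q^4 - 8*q^3 + 5*q^2 + 50*q) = (q - 2)*(q + 2)*(q^3 - 10*q^2 + 25*q) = (q - 5)*(q - 2)*(q + 2)*(q^2 - 5*q) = (q - 5)^2*(q - 2)*(q + 2)*(q)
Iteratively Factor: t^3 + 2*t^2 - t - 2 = (t + 2)*(t^2 - 1) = (t + 1)*(t + 2)*(t - 1)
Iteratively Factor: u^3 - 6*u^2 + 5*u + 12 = (u - 3)*(u^2 - 3*u - 4) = (u - 4)*(u - 3)*(u + 1)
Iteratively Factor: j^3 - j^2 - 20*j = (j - 5)*(j^2 + 4*j) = (j - 5)*(j + 4)*(j)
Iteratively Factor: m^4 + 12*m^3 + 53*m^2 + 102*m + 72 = (m + 2)*(m^3 + 10*m^2 + 33*m + 36) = (m + 2)*(m + 4)*(m^2 + 6*m + 9) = (m + 2)*(m + 3)*(m + 4)*(m + 3)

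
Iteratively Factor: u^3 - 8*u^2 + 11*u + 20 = (u - 4)*(u^2 - 4*u - 5) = (u - 4)*(u + 1)*(u - 5)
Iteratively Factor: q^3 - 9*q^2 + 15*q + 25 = (q + 1)*(q^2 - 10*q + 25) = (q - 5)*(q + 1)*(q - 5)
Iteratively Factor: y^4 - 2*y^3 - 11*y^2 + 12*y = (y - 4)*(y^3 + 2*y^2 - 3*y) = y*(y - 4)*(y^2 + 2*y - 3) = y*(y - 4)*(y + 3)*(y - 1)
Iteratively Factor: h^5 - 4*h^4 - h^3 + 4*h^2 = (h)*(h^4 - 4*h^3 - h^2 + 4*h) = h*(h - 1)*(h^3 - 3*h^2 - 4*h) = h*(h - 1)*(h + 1)*(h^2 - 4*h) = h*(h - 4)*(h - 1)*(h + 1)*(h)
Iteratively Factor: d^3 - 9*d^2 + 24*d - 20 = (d - 2)*(d^2 - 7*d + 10) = (d - 5)*(d - 2)*(d - 2)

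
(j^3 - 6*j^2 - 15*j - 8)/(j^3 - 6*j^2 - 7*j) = (j^2 - 7*j - 8)/(j*(j - 7))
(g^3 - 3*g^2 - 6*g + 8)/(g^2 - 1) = (g^2 - 2*g - 8)/(g + 1)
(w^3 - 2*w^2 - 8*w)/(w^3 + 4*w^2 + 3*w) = (w^2 - 2*w - 8)/(w^2 + 4*w + 3)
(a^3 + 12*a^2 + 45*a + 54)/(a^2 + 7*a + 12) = (a^2 + 9*a + 18)/(a + 4)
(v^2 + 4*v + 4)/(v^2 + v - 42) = (v^2 + 4*v + 4)/(v^2 + v - 42)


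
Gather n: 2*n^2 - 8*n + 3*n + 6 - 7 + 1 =2*n^2 - 5*n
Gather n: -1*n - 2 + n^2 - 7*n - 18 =n^2 - 8*n - 20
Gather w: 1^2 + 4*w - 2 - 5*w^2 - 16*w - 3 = -5*w^2 - 12*w - 4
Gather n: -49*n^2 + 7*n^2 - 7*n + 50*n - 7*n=-42*n^2 + 36*n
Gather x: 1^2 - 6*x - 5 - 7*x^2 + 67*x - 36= -7*x^2 + 61*x - 40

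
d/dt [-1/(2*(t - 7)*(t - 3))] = (t - 5)/((t - 7)^2*(t - 3)^2)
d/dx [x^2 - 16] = 2*x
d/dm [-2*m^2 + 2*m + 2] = 2 - 4*m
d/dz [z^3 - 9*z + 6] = 3*z^2 - 9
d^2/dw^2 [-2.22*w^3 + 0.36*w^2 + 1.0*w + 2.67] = 0.72 - 13.32*w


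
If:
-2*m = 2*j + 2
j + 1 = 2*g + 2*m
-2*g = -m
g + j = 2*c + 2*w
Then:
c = -w - 1/2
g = 0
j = -1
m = 0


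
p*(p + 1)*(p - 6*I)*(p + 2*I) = p^4 + p^3 - 4*I*p^3 + 12*p^2 - 4*I*p^2 + 12*p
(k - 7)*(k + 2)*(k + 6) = k^3 + k^2 - 44*k - 84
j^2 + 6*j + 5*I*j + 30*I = (j + 6)*(j + 5*I)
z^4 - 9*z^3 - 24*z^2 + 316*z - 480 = (z - 8)*(z - 5)*(z - 2)*(z + 6)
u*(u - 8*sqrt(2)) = u^2 - 8*sqrt(2)*u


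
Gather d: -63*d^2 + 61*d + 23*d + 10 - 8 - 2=-63*d^2 + 84*d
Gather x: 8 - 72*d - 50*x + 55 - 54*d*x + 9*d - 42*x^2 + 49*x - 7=-63*d - 42*x^2 + x*(-54*d - 1) + 56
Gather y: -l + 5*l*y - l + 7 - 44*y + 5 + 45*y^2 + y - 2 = -2*l + 45*y^2 + y*(5*l - 43) + 10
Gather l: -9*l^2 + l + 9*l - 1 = -9*l^2 + 10*l - 1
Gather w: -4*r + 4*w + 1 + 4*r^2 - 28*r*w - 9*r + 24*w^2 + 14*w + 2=4*r^2 - 13*r + 24*w^2 + w*(18 - 28*r) + 3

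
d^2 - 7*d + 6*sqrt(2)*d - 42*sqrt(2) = (d - 7)*(d + 6*sqrt(2))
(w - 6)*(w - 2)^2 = w^3 - 10*w^2 + 28*w - 24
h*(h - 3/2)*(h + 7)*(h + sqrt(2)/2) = h^4 + sqrt(2)*h^3/2 + 11*h^3/2 - 21*h^2/2 + 11*sqrt(2)*h^2/4 - 21*sqrt(2)*h/4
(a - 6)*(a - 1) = a^2 - 7*a + 6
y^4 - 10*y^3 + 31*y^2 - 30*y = y*(y - 5)*(y - 3)*(y - 2)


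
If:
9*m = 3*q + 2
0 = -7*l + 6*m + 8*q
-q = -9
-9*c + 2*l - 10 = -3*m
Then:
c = 541/189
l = 274/21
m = 29/9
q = 9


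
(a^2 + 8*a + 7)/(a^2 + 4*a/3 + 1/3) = 3*(a + 7)/(3*a + 1)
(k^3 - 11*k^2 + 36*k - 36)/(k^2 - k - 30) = (k^2 - 5*k + 6)/(k + 5)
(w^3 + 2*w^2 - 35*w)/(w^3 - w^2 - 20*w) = (w + 7)/(w + 4)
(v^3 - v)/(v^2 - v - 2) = v*(v - 1)/(v - 2)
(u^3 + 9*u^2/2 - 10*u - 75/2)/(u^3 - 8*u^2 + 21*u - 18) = (2*u^2 + 15*u + 25)/(2*(u^2 - 5*u + 6))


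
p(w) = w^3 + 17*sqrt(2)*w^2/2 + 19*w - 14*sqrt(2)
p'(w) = 3*w^2 + 17*sqrt(2)*w + 19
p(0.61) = -3.51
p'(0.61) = 34.78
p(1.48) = 37.89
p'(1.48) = 61.15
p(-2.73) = -2.43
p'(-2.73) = -24.27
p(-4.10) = 35.45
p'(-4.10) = -29.14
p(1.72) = 53.53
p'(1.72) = 69.23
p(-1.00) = -27.78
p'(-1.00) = -2.04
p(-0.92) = -27.88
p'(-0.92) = -0.58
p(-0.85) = -27.88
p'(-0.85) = 0.73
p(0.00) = -19.80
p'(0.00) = 19.00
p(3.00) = 172.39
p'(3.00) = 118.12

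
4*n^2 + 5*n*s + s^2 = (n + s)*(4*n + s)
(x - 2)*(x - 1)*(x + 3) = x^3 - 7*x + 6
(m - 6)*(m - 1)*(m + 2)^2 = m^4 - 3*m^3 - 18*m^2 - 4*m + 24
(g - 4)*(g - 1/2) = g^2 - 9*g/2 + 2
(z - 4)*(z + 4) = z^2 - 16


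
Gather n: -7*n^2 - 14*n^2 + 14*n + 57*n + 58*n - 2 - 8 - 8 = -21*n^2 + 129*n - 18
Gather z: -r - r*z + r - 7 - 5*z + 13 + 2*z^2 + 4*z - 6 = 2*z^2 + z*(-r - 1)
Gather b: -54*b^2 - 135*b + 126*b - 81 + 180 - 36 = -54*b^2 - 9*b + 63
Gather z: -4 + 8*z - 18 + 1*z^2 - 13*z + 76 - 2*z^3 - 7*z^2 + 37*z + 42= -2*z^3 - 6*z^2 + 32*z + 96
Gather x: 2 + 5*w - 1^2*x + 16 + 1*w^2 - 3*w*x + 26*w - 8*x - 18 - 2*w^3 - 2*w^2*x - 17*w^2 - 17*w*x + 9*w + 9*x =-2*w^3 - 16*w^2 + 40*w + x*(-2*w^2 - 20*w)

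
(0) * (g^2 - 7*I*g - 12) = 0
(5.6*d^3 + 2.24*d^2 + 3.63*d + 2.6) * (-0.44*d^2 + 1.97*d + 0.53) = -2.464*d^5 + 10.0464*d^4 + 5.7836*d^3 + 7.1943*d^2 + 7.0459*d + 1.378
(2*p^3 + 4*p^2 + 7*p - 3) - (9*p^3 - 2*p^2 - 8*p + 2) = -7*p^3 + 6*p^2 + 15*p - 5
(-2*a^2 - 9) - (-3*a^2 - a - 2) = a^2 + a - 7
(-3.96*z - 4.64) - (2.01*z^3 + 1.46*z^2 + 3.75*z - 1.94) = -2.01*z^3 - 1.46*z^2 - 7.71*z - 2.7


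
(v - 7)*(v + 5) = v^2 - 2*v - 35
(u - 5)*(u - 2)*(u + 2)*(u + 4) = u^4 - u^3 - 24*u^2 + 4*u + 80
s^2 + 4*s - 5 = (s - 1)*(s + 5)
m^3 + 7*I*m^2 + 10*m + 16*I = (m - 2*I)*(m + I)*(m + 8*I)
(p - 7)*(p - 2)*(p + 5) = p^3 - 4*p^2 - 31*p + 70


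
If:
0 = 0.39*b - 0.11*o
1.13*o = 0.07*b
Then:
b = 0.00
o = 0.00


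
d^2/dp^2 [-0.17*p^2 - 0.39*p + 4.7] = -0.340000000000000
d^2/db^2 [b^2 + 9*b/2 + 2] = 2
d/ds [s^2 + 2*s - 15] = 2*s + 2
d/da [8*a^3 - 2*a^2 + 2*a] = 24*a^2 - 4*a + 2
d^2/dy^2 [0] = 0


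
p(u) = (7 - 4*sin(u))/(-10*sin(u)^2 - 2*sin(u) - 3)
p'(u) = (7 - 4*sin(u))*(20*sin(u)*cos(u) + 2*cos(u))/(-10*sin(u)^2 - 2*sin(u) - 3)^2 - 4*cos(u)/(-10*sin(u)^2 - 2*sin(u) - 3) = 2*(-20*sin(u)^2 + 70*sin(u) + 13)*cos(u)/(10*sin(u)^2 + 2*sin(u) + 3)^2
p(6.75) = -0.88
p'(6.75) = 2.06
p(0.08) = -2.07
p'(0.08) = 3.54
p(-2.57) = -1.89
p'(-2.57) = 2.20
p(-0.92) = -1.32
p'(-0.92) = -1.12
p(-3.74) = -0.65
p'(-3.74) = -1.43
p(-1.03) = -1.21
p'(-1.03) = -0.85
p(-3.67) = -0.76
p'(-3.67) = -1.74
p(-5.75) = -0.75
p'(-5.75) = 1.72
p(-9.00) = -2.23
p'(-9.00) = 2.34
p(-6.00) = -1.36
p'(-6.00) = 3.16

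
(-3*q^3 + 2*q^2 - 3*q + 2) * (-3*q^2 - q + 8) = 9*q^5 - 3*q^4 - 17*q^3 + 13*q^2 - 26*q + 16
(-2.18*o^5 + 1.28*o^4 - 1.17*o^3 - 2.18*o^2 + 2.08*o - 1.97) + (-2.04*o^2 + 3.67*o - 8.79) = -2.18*o^5 + 1.28*o^4 - 1.17*o^3 - 4.22*o^2 + 5.75*o - 10.76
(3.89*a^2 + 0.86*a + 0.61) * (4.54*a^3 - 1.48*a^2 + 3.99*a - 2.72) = 17.6606*a^5 - 1.8528*a^4 + 17.0177*a^3 - 8.0522*a^2 + 0.0947*a - 1.6592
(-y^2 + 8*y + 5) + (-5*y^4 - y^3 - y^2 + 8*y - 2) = -5*y^4 - y^3 - 2*y^2 + 16*y + 3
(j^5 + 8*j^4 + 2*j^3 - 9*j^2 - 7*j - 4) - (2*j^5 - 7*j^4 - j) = -j^5 + 15*j^4 + 2*j^3 - 9*j^2 - 6*j - 4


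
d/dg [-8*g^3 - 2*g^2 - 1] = 4*g*(-6*g - 1)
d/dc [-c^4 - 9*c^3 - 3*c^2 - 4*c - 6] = -4*c^3 - 27*c^2 - 6*c - 4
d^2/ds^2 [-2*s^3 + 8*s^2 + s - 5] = 16 - 12*s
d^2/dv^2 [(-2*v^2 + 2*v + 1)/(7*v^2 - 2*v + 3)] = 2*(70*v^3 + 273*v^2 - 168*v - 23)/(343*v^6 - 294*v^5 + 525*v^4 - 260*v^3 + 225*v^2 - 54*v + 27)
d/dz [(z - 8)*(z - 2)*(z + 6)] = 3*z^2 - 8*z - 44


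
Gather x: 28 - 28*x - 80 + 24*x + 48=-4*x - 4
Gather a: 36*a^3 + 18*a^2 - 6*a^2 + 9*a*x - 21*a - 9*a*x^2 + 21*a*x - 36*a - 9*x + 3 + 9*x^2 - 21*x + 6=36*a^3 + 12*a^2 + a*(-9*x^2 + 30*x - 57) + 9*x^2 - 30*x + 9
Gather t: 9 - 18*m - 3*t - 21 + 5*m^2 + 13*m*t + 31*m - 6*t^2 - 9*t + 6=5*m^2 + 13*m - 6*t^2 + t*(13*m - 12) - 6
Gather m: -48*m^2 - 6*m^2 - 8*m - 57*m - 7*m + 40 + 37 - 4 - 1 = -54*m^2 - 72*m + 72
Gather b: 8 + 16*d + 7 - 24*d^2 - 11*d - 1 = -24*d^2 + 5*d + 14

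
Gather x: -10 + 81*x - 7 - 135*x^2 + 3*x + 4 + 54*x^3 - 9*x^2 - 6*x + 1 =54*x^3 - 144*x^2 + 78*x - 12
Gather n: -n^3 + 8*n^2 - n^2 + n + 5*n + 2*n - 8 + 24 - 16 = -n^3 + 7*n^2 + 8*n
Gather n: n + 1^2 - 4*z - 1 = n - 4*z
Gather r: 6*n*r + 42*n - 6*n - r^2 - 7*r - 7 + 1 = 36*n - r^2 + r*(6*n - 7) - 6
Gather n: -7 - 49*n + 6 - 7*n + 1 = -56*n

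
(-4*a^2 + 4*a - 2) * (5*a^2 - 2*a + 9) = -20*a^4 + 28*a^3 - 54*a^2 + 40*a - 18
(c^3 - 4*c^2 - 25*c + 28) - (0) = c^3 - 4*c^2 - 25*c + 28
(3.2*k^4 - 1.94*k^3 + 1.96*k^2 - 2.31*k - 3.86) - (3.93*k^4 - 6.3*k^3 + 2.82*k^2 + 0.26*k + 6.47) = -0.73*k^4 + 4.36*k^3 - 0.86*k^2 - 2.57*k - 10.33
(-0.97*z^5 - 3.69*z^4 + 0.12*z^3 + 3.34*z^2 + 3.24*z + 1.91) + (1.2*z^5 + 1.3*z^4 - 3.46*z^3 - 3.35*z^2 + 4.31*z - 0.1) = 0.23*z^5 - 2.39*z^4 - 3.34*z^3 - 0.0100000000000002*z^2 + 7.55*z + 1.81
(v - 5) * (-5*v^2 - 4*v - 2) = -5*v^3 + 21*v^2 + 18*v + 10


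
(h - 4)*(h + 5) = h^2 + h - 20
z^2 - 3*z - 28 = (z - 7)*(z + 4)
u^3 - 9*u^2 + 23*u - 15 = (u - 5)*(u - 3)*(u - 1)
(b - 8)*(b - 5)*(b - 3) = b^3 - 16*b^2 + 79*b - 120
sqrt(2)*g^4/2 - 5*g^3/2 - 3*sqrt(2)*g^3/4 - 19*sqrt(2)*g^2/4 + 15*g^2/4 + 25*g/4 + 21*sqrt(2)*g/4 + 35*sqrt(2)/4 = (g - 5/2)*(g + 1)*(g - 7*sqrt(2)/2)*(sqrt(2)*g/2 + 1)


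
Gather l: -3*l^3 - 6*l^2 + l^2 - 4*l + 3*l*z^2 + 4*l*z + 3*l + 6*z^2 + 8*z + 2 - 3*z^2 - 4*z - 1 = -3*l^3 - 5*l^2 + l*(3*z^2 + 4*z - 1) + 3*z^2 + 4*z + 1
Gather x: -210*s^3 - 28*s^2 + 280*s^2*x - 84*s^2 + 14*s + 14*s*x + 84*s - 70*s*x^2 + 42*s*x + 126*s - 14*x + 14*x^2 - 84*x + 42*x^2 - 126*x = -210*s^3 - 112*s^2 + 224*s + x^2*(56 - 70*s) + x*(280*s^2 + 56*s - 224)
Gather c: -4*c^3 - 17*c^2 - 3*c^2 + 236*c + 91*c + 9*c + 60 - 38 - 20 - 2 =-4*c^3 - 20*c^2 + 336*c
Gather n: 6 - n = 6 - n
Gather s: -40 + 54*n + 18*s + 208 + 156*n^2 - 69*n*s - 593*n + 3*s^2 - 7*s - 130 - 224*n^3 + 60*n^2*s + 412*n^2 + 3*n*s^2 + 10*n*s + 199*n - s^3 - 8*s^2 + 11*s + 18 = -224*n^3 + 568*n^2 - 340*n - s^3 + s^2*(3*n - 5) + s*(60*n^2 - 59*n + 22) + 56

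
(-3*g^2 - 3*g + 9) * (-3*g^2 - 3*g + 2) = 9*g^4 + 18*g^3 - 24*g^2 - 33*g + 18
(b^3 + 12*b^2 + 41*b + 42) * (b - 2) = b^4 + 10*b^3 + 17*b^2 - 40*b - 84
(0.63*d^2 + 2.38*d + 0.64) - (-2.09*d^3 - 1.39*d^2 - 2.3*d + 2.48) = 2.09*d^3 + 2.02*d^2 + 4.68*d - 1.84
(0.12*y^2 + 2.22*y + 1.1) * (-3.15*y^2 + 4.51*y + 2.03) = -0.378*y^4 - 6.4518*y^3 + 6.7908*y^2 + 9.4676*y + 2.233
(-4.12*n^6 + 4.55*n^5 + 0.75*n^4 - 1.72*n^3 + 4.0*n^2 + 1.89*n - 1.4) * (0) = 0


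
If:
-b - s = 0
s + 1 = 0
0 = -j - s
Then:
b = 1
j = 1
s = -1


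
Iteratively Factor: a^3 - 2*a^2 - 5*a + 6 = (a - 3)*(a^2 + a - 2) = (a - 3)*(a - 1)*(a + 2)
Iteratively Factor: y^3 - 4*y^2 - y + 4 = (y + 1)*(y^2 - 5*y + 4) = (y - 1)*(y + 1)*(y - 4)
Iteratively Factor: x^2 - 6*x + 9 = (x - 3)*(x - 3)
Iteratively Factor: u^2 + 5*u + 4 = (u + 4)*(u + 1)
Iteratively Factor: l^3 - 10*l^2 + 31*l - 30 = (l - 3)*(l^2 - 7*l + 10) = (l - 5)*(l - 3)*(l - 2)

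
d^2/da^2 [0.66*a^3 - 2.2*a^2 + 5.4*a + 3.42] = 3.96*a - 4.4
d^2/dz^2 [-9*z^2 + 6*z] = -18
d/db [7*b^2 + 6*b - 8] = 14*b + 6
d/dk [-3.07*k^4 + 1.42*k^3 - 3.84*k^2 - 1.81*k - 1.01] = -12.28*k^3 + 4.26*k^2 - 7.68*k - 1.81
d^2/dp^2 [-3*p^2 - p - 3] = -6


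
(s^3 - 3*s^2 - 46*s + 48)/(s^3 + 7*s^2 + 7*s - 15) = (s^2 - 2*s - 48)/(s^2 + 8*s + 15)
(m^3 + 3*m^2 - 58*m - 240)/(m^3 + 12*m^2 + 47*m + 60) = (m^2 - 2*m - 48)/(m^2 + 7*m + 12)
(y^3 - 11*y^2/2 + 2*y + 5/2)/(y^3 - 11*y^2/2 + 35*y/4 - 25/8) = 4*(2*y^3 - 11*y^2 + 4*y + 5)/(8*y^3 - 44*y^2 + 70*y - 25)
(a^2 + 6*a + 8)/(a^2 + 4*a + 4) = (a + 4)/(a + 2)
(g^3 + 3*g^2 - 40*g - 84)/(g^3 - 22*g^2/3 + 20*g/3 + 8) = 3*(g^2 + 9*g + 14)/(3*g^2 - 4*g - 4)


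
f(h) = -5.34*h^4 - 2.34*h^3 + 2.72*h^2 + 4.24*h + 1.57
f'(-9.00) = 14958.10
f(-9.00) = -33146.15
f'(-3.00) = 501.46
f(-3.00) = -356.03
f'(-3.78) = 1037.03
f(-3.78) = -939.41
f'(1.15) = -31.27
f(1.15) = -2.86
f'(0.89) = -11.54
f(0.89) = 2.50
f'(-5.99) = 4310.51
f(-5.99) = -6297.93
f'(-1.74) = 86.05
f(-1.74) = -34.19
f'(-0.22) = 2.93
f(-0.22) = 0.78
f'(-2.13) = 167.22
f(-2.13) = -82.42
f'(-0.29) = 2.59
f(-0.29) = 0.59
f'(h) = -21.36*h^3 - 7.02*h^2 + 5.44*h + 4.24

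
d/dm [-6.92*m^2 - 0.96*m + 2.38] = -13.84*m - 0.96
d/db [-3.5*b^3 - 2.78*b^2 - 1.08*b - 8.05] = -10.5*b^2 - 5.56*b - 1.08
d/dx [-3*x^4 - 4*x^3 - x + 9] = -12*x^3 - 12*x^2 - 1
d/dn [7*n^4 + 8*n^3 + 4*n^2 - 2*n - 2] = 28*n^3 + 24*n^2 + 8*n - 2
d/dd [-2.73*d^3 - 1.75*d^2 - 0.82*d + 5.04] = -8.19*d^2 - 3.5*d - 0.82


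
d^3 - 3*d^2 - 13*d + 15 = (d - 5)*(d - 1)*(d + 3)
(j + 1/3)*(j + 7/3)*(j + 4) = j^3 + 20*j^2/3 + 103*j/9 + 28/9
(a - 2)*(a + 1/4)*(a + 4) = a^3 + 9*a^2/4 - 15*a/2 - 2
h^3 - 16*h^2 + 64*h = h*(h - 8)^2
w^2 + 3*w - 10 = (w - 2)*(w + 5)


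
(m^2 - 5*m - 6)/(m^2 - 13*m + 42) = (m + 1)/(m - 7)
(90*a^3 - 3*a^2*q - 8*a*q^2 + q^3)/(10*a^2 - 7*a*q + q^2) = (-18*a^2 - 3*a*q + q^2)/(-2*a + q)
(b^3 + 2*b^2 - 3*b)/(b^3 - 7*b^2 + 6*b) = (b + 3)/(b - 6)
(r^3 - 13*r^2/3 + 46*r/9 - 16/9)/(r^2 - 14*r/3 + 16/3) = (3*r^2 - 5*r + 2)/(3*(r - 2))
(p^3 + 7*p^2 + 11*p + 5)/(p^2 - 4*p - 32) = (p^3 + 7*p^2 + 11*p + 5)/(p^2 - 4*p - 32)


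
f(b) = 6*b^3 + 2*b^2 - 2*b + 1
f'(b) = 18*b^2 + 4*b - 2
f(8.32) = 3578.39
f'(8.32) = 1277.28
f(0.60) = 1.82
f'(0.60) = 6.88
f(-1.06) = -1.78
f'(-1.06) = 13.98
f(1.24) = 13.03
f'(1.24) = 30.64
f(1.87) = 43.49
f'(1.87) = 68.42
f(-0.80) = 0.81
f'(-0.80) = 6.32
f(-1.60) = -15.26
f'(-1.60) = 37.68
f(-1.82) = -24.91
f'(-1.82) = 50.34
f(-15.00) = -19769.00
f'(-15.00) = 3988.00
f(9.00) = 4519.00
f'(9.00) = 1492.00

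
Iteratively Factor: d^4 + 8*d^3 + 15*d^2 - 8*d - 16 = (d + 1)*(d^3 + 7*d^2 + 8*d - 16) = (d + 1)*(d + 4)*(d^2 + 3*d - 4) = (d + 1)*(d + 4)^2*(d - 1)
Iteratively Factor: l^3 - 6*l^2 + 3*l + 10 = (l + 1)*(l^2 - 7*l + 10) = (l - 2)*(l + 1)*(l - 5)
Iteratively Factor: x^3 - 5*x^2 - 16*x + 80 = (x - 5)*(x^2 - 16) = (x - 5)*(x + 4)*(x - 4)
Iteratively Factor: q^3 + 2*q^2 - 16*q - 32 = (q - 4)*(q^2 + 6*q + 8) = (q - 4)*(q + 2)*(q + 4)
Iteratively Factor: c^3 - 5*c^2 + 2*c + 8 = (c - 4)*(c^2 - c - 2) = (c - 4)*(c + 1)*(c - 2)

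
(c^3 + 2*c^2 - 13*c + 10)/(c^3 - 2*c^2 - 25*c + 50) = (c - 1)/(c - 5)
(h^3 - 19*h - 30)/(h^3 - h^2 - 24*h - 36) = (h - 5)/(h - 6)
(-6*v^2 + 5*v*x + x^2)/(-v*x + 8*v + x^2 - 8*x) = (6*v + x)/(x - 8)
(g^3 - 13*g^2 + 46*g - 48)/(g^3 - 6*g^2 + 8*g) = (g^2 - 11*g + 24)/(g*(g - 4))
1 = 1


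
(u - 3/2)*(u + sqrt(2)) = u^2 - 3*u/2 + sqrt(2)*u - 3*sqrt(2)/2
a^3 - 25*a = a*(a - 5)*(a + 5)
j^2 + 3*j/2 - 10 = (j - 5/2)*(j + 4)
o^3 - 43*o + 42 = (o - 6)*(o - 1)*(o + 7)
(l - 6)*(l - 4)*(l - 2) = l^3 - 12*l^2 + 44*l - 48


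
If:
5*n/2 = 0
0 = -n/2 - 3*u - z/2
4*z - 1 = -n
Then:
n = 0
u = -1/24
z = 1/4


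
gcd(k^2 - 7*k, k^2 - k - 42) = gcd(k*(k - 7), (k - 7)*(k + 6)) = k - 7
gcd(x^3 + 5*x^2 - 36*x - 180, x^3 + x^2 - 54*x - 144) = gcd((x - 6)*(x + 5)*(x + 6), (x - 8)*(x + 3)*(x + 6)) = x + 6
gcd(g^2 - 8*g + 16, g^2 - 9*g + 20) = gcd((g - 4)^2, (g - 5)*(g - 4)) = g - 4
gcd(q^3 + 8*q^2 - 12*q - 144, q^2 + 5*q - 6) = q + 6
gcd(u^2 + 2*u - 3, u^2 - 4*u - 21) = u + 3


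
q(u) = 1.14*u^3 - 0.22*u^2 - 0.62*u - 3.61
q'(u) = 3.42*u^2 - 0.44*u - 0.62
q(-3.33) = -46.08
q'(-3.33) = 38.77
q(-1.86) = -10.55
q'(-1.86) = 12.03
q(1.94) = 2.68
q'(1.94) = 11.40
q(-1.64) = -8.21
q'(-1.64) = 9.30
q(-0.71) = -3.69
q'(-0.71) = 1.42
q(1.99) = 3.27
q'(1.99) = 12.05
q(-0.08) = -3.56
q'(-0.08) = -0.56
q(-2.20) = -15.45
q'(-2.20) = 16.90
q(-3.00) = -34.51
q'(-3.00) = 31.48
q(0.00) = -3.61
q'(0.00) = -0.62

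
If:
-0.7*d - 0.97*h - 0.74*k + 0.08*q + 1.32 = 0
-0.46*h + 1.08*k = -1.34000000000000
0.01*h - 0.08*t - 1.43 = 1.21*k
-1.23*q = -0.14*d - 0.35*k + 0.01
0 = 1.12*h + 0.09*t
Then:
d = 3.47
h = -0.15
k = -1.30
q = 0.02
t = 1.81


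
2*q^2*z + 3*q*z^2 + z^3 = z*(q + z)*(2*q + z)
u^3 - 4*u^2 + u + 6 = (u - 3)*(u - 2)*(u + 1)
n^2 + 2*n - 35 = (n - 5)*(n + 7)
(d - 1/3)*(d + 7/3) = d^2 + 2*d - 7/9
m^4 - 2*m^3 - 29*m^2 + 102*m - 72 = (m - 4)*(m - 3)*(m - 1)*(m + 6)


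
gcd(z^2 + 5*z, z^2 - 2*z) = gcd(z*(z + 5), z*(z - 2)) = z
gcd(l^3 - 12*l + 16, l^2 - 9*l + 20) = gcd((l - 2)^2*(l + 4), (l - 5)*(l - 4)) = 1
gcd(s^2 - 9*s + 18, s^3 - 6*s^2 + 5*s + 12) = s - 3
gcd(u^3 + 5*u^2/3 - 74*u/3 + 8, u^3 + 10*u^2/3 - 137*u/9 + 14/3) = u^2 + 17*u/3 - 2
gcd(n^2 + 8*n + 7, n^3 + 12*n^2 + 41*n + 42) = n + 7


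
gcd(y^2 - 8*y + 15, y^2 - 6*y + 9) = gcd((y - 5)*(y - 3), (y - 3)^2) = y - 3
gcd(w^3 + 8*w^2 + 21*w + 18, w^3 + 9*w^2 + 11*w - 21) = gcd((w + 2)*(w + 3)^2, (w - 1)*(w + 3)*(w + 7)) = w + 3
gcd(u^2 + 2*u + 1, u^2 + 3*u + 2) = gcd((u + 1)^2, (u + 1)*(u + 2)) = u + 1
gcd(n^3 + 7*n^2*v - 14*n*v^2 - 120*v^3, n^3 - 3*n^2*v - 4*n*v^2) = -n + 4*v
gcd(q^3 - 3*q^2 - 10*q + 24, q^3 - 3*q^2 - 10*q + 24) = q^3 - 3*q^2 - 10*q + 24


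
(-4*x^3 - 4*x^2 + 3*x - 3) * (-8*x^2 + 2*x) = 32*x^5 + 24*x^4 - 32*x^3 + 30*x^2 - 6*x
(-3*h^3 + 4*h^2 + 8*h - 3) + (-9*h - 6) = -3*h^3 + 4*h^2 - h - 9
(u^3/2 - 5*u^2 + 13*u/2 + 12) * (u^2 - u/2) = u^5/2 - 21*u^4/4 + 9*u^3 + 35*u^2/4 - 6*u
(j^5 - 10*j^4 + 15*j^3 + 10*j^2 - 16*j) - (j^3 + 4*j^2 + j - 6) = j^5 - 10*j^4 + 14*j^3 + 6*j^2 - 17*j + 6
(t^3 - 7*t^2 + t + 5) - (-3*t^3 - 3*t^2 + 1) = 4*t^3 - 4*t^2 + t + 4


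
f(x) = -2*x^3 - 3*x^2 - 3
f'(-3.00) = -36.00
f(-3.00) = 24.00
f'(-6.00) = -180.00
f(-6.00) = 321.00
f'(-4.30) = -85.14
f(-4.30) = 100.54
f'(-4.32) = -86.05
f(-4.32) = 102.26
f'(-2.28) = -17.51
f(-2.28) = 5.11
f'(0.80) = -8.64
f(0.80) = -5.94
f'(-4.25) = -82.88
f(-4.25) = 96.34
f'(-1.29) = -2.24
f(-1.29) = -3.70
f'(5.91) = -245.03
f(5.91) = -520.63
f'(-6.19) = -192.76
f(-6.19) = 356.41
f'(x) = -6*x^2 - 6*x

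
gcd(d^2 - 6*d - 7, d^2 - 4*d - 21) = d - 7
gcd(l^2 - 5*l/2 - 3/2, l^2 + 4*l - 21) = l - 3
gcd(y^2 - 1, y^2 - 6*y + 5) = y - 1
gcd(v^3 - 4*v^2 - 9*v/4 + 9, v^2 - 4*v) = v - 4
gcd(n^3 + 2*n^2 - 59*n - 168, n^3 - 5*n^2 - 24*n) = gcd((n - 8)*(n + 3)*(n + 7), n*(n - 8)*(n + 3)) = n^2 - 5*n - 24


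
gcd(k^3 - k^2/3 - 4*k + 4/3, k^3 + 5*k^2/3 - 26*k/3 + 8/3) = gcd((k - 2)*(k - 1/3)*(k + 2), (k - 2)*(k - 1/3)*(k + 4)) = k^2 - 7*k/3 + 2/3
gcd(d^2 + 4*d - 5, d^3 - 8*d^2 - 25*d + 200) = d + 5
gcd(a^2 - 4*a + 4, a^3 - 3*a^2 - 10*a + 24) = a - 2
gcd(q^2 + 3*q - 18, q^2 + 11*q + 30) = q + 6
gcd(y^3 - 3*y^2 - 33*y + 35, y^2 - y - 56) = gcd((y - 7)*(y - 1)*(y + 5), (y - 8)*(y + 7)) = 1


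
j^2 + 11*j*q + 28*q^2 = (j + 4*q)*(j + 7*q)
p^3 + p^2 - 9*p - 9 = (p - 3)*(p + 1)*(p + 3)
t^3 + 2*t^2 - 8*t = t*(t - 2)*(t + 4)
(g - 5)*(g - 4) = g^2 - 9*g + 20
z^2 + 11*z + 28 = (z + 4)*(z + 7)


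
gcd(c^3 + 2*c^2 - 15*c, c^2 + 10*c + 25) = c + 5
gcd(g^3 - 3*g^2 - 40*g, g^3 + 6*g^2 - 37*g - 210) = g + 5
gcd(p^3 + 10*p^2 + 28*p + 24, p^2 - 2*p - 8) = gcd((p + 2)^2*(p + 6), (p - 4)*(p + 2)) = p + 2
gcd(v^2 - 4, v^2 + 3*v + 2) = v + 2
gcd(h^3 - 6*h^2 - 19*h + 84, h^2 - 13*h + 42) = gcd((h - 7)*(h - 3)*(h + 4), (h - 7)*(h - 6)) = h - 7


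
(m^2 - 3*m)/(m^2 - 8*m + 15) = m/(m - 5)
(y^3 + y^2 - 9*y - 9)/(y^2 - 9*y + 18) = (y^2 + 4*y + 3)/(y - 6)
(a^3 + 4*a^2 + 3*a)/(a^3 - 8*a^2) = (a^2 + 4*a + 3)/(a*(a - 8))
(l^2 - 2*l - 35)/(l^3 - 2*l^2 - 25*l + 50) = (l - 7)/(l^2 - 7*l + 10)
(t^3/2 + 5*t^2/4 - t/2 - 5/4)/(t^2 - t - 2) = (2*t^2 + 3*t - 5)/(4*(t - 2))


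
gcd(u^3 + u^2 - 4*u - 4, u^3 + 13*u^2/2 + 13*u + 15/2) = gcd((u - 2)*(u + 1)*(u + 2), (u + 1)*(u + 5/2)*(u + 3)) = u + 1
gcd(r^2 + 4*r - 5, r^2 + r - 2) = r - 1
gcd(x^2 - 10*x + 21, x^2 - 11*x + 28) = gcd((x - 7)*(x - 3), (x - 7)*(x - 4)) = x - 7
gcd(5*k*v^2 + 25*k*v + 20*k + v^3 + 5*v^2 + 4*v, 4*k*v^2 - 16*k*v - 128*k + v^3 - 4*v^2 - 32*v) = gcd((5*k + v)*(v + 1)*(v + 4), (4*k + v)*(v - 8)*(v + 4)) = v + 4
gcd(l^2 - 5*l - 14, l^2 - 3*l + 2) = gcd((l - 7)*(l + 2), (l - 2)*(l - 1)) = 1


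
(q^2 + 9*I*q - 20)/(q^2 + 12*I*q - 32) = (q + 5*I)/(q + 8*I)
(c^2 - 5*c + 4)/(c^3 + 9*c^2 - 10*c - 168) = (c - 1)/(c^2 + 13*c + 42)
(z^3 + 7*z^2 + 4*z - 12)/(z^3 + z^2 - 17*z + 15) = (z^2 + 8*z + 12)/(z^2 + 2*z - 15)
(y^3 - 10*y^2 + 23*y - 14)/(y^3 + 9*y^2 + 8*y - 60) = (y^2 - 8*y + 7)/(y^2 + 11*y + 30)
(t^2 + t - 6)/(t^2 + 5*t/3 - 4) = 3*(t - 2)/(3*t - 4)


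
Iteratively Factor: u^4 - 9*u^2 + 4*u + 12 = (u - 2)*(u^3 + 2*u^2 - 5*u - 6) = (u - 2)*(u + 1)*(u^2 + u - 6) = (u - 2)*(u + 1)*(u + 3)*(u - 2)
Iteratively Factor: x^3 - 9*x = (x)*(x^2 - 9) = x*(x + 3)*(x - 3)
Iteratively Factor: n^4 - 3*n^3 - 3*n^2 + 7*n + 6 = (n - 3)*(n^3 - 3*n - 2) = (n - 3)*(n + 1)*(n^2 - n - 2) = (n - 3)*(n - 2)*(n + 1)*(n + 1)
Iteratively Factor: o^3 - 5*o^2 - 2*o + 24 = (o - 3)*(o^2 - 2*o - 8) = (o - 4)*(o - 3)*(o + 2)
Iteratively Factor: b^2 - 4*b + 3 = (b - 3)*(b - 1)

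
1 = 1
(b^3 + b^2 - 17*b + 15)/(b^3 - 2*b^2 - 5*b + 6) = (b + 5)/(b + 2)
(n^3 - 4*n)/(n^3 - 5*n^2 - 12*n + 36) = n*(n + 2)/(n^2 - 3*n - 18)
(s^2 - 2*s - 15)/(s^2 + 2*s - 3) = (s - 5)/(s - 1)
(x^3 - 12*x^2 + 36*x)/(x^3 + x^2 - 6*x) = (x^2 - 12*x + 36)/(x^2 + x - 6)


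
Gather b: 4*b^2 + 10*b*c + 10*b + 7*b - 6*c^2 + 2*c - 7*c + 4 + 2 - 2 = 4*b^2 + b*(10*c + 17) - 6*c^2 - 5*c + 4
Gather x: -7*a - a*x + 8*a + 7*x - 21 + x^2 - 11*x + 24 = a + x^2 + x*(-a - 4) + 3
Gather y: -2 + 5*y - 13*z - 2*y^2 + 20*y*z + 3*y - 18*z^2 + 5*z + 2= -2*y^2 + y*(20*z + 8) - 18*z^2 - 8*z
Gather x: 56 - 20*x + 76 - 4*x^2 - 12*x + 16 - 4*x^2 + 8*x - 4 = -8*x^2 - 24*x + 144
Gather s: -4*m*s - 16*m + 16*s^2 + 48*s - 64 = -16*m + 16*s^2 + s*(48 - 4*m) - 64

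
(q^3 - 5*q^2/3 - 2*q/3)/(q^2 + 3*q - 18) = q*(3*q^2 - 5*q - 2)/(3*(q^2 + 3*q - 18))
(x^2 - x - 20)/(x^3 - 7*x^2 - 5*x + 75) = (x + 4)/(x^2 - 2*x - 15)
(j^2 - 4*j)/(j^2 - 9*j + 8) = j*(j - 4)/(j^2 - 9*j + 8)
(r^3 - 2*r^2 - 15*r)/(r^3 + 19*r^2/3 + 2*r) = 3*(r^2 - 2*r - 15)/(3*r^2 + 19*r + 6)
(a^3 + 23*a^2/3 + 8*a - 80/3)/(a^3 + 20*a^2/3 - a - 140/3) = (3*a - 4)/(3*a - 7)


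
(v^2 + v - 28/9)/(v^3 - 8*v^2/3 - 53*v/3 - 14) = (v - 4/3)/(v^2 - 5*v - 6)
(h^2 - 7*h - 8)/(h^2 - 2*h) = (h^2 - 7*h - 8)/(h*(h - 2))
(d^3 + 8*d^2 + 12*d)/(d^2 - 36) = d*(d + 2)/(d - 6)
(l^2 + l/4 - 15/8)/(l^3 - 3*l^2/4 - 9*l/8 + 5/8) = (2*l + 3)/(2*l^2 + l - 1)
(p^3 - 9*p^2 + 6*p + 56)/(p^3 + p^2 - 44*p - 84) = (p - 4)/(p + 6)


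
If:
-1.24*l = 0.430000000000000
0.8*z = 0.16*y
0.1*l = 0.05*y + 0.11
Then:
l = -0.35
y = -2.89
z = -0.58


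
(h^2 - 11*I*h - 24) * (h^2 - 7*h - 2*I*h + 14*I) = h^4 - 7*h^3 - 13*I*h^3 - 46*h^2 + 91*I*h^2 + 322*h + 48*I*h - 336*I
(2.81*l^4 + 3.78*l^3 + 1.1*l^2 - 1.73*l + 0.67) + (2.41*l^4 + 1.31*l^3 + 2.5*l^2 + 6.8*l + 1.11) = 5.22*l^4 + 5.09*l^3 + 3.6*l^2 + 5.07*l + 1.78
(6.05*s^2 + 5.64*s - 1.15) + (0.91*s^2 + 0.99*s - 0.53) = 6.96*s^2 + 6.63*s - 1.68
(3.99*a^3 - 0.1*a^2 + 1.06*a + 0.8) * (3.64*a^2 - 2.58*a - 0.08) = 14.5236*a^5 - 10.6582*a^4 + 3.7972*a^3 + 0.1852*a^2 - 2.1488*a - 0.064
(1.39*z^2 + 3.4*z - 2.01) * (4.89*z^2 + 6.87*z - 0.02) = 6.7971*z^4 + 26.1753*z^3 + 13.5013*z^2 - 13.8767*z + 0.0402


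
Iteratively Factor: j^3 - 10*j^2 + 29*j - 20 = (j - 4)*(j^2 - 6*j + 5) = (j - 4)*(j - 1)*(j - 5)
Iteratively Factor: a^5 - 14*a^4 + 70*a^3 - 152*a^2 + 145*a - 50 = (a - 1)*(a^4 - 13*a^3 + 57*a^2 - 95*a + 50) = (a - 1)^2*(a^3 - 12*a^2 + 45*a - 50) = (a - 5)*(a - 1)^2*(a^2 - 7*a + 10) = (a - 5)*(a - 2)*(a - 1)^2*(a - 5)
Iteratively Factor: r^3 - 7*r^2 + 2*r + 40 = (r - 4)*(r^2 - 3*r - 10) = (r - 4)*(r + 2)*(r - 5)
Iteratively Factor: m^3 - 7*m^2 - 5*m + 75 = (m - 5)*(m^2 - 2*m - 15) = (m - 5)*(m + 3)*(m - 5)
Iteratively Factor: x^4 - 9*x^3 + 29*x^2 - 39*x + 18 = (x - 1)*(x^3 - 8*x^2 + 21*x - 18) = (x - 3)*(x - 1)*(x^2 - 5*x + 6) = (x - 3)*(x - 2)*(x - 1)*(x - 3)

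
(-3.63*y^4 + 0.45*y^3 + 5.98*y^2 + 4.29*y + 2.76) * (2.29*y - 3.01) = -8.3127*y^5 + 11.9568*y^4 + 12.3397*y^3 - 8.1757*y^2 - 6.5925*y - 8.3076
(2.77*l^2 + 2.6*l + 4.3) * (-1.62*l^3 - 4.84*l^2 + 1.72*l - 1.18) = -4.4874*l^5 - 17.6188*l^4 - 14.7856*l^3 - 19.6086*l^2 + 4.328*l - 5.074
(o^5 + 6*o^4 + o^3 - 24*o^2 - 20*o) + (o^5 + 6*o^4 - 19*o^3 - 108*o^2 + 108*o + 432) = 2*o^5 + 12*o^4 - 18*o^3 - 132*o^2 + 88*o + 432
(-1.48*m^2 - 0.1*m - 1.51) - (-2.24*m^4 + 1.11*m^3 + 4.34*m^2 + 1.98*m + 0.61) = 2.24*m^4 - 1.11*m^3 - 5.82*m^2 - 2.08*m - 2.12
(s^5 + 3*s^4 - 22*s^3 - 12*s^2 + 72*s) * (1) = s^5 + 3*s^4 - 22*s^3 - 12*s^2 + 72*s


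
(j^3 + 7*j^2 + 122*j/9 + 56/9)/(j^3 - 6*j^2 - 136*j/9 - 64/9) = (3*j^2 + 19*j + 28)/(3*j^2 - 20*j - 32)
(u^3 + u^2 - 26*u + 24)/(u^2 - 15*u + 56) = (u^3 + u^2 - 26*u + 24)/(u^2 - 15*u + 56)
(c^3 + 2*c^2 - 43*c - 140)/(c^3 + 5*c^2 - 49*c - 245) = (c + 4)/(c + 7)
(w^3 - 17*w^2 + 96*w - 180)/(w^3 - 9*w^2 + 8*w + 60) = (w - 6)/(w + 2)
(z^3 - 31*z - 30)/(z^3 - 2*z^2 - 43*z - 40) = (z - 6)/(z - 8)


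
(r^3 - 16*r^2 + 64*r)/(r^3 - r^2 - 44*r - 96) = r*(r - 8)/(r^2 + 7*r + 12)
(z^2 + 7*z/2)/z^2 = (z + 7/2)/z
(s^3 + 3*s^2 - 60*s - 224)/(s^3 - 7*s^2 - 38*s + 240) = (s^2 + 11*s + 28)/(s^2 + s - 30)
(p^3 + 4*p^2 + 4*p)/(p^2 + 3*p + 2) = p*(p + 2)/(p + 1)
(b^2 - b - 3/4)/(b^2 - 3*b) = (b^2 - b - 3/4)/(b*(b - 3))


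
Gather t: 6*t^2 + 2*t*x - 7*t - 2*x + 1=6*t^2 + t*(2*x - 7) - 2*x + 1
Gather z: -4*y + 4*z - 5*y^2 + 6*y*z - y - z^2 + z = -5*y^2 - 5*y - z^2 + z*(6*y + 5)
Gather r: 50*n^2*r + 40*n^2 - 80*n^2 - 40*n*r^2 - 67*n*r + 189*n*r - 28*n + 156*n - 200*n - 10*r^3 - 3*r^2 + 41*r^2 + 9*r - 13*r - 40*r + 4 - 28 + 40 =-40*n^2 - 72*n - 10*r^3 + r^2*(38 - 40*n) + r*(50*n^2 + 122*n - 44) + 16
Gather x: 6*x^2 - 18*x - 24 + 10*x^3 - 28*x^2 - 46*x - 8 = 10*x^3 - 22*x^2 - 64*x - 32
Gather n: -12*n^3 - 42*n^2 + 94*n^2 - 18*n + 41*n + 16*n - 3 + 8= -12*n^3 + 52*n^2 + 39*n + 5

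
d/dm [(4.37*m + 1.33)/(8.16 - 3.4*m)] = (136.61608*m - 327.878592)/(3.4*m - 8.16)^3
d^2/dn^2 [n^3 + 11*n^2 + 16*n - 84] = 6*n + 22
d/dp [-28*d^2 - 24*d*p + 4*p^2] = -24*d + 8*p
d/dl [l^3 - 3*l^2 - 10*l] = 3*l^2 - 6*l - 10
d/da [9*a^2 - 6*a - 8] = 18*a - 6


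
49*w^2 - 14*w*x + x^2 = (-7*w + x)^2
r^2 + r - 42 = (r - 6)*(r + 7)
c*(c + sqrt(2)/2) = c^2 + sqrt(2)*c/2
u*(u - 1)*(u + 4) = u^3 + 3*u^2 - 4*u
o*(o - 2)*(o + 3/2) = o^3 - o^2/2 - 3*o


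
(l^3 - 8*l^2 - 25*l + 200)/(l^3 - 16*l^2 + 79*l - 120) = (l + 5)/(l - 3)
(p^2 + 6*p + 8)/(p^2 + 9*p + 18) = (p^2 + 6*p + 8)/(p^2 + 9*p + 18)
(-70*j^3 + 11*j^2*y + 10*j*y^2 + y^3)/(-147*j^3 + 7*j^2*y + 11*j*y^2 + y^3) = (-10*j^2 + 3*j*y + y^2)/(-21*j^2 + 4*j*y + y^2)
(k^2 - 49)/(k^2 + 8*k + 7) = (k - 7)/(k + 1)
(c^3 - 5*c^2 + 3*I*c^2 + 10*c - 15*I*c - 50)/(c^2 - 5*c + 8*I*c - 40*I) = (c^2 + 3*I*c + 10)/(c + 8*I)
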